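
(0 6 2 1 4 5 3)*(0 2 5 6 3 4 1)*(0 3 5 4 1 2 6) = (0 5 1 2 3 6 4)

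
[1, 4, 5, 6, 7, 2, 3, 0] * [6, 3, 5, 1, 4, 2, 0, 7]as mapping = [0→3, 1→4, 2→2, 3→0, 4→7, 5→5, 6→1, 7→6]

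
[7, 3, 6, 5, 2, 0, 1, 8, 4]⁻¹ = [5, 6, 4, 1, 8, 3, 2, 0, 7]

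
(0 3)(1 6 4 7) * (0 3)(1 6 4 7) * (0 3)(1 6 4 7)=(0 3)(1 7 4 6)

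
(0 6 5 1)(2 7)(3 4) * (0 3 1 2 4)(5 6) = (0 5 2 7 4 1 3)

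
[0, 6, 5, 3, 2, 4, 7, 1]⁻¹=[0, 7, 4, 3, 5, 2, 1, 6]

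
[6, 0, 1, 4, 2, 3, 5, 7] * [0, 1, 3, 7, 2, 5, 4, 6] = [4, 0, 1, 2, 3, 7, 5, 6]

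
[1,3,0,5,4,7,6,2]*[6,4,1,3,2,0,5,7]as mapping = [0→4,1→3,2→6,3→0,4→2,5→7,6→5,7→1]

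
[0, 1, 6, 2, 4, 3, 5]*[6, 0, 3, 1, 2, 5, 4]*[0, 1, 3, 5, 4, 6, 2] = [2, 0, 4, 5, 3, 1, 6]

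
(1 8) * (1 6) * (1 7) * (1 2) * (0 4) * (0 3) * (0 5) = (0 4 3 5)(1 8 6 7 2)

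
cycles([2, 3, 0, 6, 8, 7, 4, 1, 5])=(0 2)(1 3 6 4 8 5 7)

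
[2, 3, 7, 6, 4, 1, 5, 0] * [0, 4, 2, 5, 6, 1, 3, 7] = [2, 5, 7, 3, 6, 4, 1, 0]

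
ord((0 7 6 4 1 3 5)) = 7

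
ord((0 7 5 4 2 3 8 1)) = 8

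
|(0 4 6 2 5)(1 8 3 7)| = 20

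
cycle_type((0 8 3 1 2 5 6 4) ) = 8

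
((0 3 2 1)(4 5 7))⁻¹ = (0 1 2 3)(4 7 5)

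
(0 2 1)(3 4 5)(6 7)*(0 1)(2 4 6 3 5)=(0 4 2)(3 6 7)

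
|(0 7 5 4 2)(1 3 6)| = 15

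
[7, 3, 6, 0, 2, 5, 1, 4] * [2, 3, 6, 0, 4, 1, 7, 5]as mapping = [0→5, 1→0, 2→7, 3→2, 4→6, 5→1, 6→3, 7→4]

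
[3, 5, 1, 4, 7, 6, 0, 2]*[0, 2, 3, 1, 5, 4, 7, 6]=[1, 4, 2, 5, 6, 7, 0, 3]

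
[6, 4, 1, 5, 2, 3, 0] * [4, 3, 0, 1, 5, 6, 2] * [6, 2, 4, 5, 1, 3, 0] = [4, 3, 5, 0, 6, 2, 1]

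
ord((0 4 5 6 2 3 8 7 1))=9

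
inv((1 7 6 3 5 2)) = (1 2 5 3 6 7)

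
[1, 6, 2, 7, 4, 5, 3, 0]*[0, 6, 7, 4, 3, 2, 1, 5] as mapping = [0→6, 1→1, 2→7, 3→5, 4→3, 5→2, 6→4, 7→0] 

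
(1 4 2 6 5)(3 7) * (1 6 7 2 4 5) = (1 5 6)(2 7 3)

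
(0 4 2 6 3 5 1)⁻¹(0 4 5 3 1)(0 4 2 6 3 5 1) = (0 4 2 1 5)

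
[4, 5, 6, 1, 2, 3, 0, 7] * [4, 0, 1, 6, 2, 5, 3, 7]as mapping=[0→2, 1→5, 2→3, 3→0, 4→1, 5→6, 6→4, 7→7]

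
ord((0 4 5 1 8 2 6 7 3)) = 9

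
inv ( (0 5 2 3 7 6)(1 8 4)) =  (0 6 7 3 2 5)(1 4 8)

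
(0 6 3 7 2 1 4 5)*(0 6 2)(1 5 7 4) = (0 2 5 6 3 4 7)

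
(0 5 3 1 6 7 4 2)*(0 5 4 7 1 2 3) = (0 4 3 2 5)(1 6)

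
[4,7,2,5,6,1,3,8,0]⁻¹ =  [8,5,2,6,0,3,4,1,7]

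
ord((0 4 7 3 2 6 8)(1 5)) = 14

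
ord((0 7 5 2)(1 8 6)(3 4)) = 12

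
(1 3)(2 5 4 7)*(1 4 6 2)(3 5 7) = (1 5 6 2 7)(3 4)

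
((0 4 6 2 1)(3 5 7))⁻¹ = (0 1 2 6 4)(3 7 5)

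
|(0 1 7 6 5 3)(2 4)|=6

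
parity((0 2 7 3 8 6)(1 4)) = even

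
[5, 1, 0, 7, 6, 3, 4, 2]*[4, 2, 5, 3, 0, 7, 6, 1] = [7, 2, 4, 1, 6, 3, 0, 5]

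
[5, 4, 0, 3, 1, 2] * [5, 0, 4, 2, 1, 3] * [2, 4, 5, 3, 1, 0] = [3, 4, 0, 5, 2, 1]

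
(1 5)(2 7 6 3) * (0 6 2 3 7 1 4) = (0 6 7 2 1 5 4)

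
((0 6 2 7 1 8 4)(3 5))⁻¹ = (0 4 8 1 7 2 6)(3 5)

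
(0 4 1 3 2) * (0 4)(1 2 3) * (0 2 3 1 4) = (0 2)(1 4 3)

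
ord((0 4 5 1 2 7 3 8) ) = 8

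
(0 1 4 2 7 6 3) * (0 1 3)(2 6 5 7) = (0 3 1 4 6)(5 7)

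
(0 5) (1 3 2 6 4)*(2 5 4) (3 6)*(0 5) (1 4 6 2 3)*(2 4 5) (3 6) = (0 3) (1 4 5 2) 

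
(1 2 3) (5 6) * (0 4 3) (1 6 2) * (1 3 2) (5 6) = (0 4 2) (1 3 5) 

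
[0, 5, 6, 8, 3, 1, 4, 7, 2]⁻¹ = [0, 5, 8, 4, 6, 1, 2, 7, 3]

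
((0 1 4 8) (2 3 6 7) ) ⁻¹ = (0 8 4 1) (2 7 6 3) 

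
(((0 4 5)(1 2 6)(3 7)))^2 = (0 5 4)(1 6 2)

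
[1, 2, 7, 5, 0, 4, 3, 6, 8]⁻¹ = [4, 0, 1, 6, 5, 3, 7, 2, 8]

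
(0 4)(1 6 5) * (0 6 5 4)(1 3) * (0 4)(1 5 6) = (0 4 1 6)(3 5)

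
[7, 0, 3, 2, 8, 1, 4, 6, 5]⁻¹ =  [1, 5, 3, 2, 6, 8, 7, 0, 4]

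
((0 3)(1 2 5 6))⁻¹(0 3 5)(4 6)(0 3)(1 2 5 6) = (0 6 3)(1 4)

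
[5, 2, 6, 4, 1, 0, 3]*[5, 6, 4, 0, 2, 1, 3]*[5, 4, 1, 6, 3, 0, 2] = [4, 3, 6, 1, 2, 0, 5]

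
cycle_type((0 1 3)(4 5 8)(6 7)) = 2.3^2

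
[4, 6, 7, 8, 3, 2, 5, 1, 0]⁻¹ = [8, 7, 5, 4, 0, 6, 1, 2, 3]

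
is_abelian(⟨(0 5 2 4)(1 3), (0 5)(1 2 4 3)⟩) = no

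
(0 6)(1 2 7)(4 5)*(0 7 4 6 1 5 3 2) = (0 1)(2 4 3)(5 6 7)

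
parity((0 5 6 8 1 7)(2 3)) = even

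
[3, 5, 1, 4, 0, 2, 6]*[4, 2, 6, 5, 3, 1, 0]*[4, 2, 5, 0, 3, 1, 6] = [1, 2, 5, 0, 3, 6, 4]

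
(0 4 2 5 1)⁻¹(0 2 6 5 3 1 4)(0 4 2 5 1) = (0 2 4 5 6 1 3)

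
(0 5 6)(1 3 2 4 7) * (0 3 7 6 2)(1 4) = (0 5 2 1 7 4 6 3)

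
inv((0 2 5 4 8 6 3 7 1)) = (0 1 7 3 6 8 4 5 2)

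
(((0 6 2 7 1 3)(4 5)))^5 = (0 3 1 7 2 6)(4 5)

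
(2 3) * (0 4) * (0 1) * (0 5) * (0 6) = (0 4 1 5 6)(2 3)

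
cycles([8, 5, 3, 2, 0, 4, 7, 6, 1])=(0 8 1 5 4) (2 3) (6 7) 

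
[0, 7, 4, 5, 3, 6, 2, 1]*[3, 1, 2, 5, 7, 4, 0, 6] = [3, 6, 7, 4, 5, 0, 2, 1]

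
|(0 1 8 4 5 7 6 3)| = 8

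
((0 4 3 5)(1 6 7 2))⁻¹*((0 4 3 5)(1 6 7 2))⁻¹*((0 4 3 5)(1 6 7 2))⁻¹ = (0 4 3 5)(1 6 7 2)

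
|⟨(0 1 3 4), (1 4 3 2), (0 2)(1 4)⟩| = 120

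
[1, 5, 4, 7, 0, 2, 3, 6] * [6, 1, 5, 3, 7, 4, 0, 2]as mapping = [0→1, 1→4, 2→7, 3→2, 4→6, 5→5, 6→3, 7→0]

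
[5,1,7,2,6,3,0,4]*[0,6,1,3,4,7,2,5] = [7,6,5,1,2,3,0,4]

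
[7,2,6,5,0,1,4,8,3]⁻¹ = [4,5,1,8,6,3,2,0,7]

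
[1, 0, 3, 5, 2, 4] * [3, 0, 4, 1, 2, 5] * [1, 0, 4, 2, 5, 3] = [1, 2, 0, 3, 5, 4]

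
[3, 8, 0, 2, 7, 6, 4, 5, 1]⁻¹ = [2, 8, 3, 0, 6, 7, 5, 4, 1]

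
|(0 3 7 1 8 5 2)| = 7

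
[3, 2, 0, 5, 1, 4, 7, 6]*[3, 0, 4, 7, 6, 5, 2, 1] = [7, 4, 3, 5, 0, 6, 1, 2]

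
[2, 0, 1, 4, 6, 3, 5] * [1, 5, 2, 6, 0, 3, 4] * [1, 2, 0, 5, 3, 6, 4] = [0, 2, 6, 1, 3, 4, 5]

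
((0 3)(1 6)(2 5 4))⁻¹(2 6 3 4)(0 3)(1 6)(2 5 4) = (0 2 5 1)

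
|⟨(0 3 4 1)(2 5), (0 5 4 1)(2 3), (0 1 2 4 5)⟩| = 360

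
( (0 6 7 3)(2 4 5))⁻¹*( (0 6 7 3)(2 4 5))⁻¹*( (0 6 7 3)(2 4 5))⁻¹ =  (0 6 7 3)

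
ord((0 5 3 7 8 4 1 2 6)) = 9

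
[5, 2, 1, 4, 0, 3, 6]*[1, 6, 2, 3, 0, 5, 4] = [5, 2, 6, 0, 1, 3, 4] 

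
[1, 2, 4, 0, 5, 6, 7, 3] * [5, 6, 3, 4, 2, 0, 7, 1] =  [6, 3, 2, 5, 0, 7, 1, 4]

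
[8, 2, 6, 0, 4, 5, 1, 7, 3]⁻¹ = [3, 6, 1, 8, 4, 5, 2, 7, 0]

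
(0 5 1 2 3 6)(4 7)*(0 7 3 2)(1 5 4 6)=(0 4 3 1)(6 7)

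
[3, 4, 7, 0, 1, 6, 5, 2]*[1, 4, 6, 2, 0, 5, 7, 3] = [2, 0, 3, 1, 4, 7, 5, 6]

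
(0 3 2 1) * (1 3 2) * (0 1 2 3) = (0 3 2)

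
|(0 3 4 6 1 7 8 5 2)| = 9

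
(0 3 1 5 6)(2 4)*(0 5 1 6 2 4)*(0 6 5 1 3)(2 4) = (1 3 5 4 2 6)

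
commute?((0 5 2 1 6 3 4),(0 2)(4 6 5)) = no:(0 5 2 1 6 3 4)*(0 2)(4 6 5) = (0 4 2 1 5)(3 6),(0 2)(4 6 5)*(0 5 2 1 6 3 4) = (0 1 6 2 5)(3 4)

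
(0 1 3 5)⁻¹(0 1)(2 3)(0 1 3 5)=(1 3)(2 5)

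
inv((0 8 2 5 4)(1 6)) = (0 4 5 2 8)(1 6)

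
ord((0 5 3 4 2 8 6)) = 7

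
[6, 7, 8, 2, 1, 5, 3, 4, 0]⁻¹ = [8, 4, 3, 6, 7, 5, 0, 1, 2]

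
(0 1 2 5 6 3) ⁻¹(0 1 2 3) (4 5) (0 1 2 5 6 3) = (0 1 2 5) (4 6) 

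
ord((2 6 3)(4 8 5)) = 3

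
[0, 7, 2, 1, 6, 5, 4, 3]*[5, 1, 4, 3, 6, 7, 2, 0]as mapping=[0→5, 1→0, 2→4, 3→1, 4→2, 5→7, 6→6, 7→3]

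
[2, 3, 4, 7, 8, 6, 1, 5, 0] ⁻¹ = [8, 6, 0, 1, 2, 7, 5, 3, 4] 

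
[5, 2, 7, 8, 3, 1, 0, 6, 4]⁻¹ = [6, 5, 1, 4, 8, 0, 7, 2, 3]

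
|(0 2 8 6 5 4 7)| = 7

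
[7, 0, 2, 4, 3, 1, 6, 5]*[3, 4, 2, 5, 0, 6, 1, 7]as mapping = [0→7, 1→3, 2→2, 3→0, 4→5, 5→4, 6→1, 7→6]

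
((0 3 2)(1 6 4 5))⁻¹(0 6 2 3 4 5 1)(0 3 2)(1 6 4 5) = (0 2 5 1 6 3 4)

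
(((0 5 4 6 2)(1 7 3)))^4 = (0 2 6 4 5)(1 7 3)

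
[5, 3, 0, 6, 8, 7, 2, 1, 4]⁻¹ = [2, 7, 6, 1, 8, 0, 3, 5, 4]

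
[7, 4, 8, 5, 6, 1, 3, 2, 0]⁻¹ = [8, 5, 7, 6, 1, 3, 4, 0, 2]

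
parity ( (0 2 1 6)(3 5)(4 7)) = odd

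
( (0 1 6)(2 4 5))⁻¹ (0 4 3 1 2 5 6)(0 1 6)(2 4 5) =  (0 1 5 3 6 4 2)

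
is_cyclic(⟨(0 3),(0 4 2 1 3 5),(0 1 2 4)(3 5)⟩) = no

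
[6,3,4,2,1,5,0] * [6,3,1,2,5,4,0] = [0,2,5,1,3,4,6]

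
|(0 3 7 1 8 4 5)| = 7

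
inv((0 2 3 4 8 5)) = (0 5 8 4 3 2)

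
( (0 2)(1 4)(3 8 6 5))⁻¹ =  (0 2)(1 4)(3 5 6 8)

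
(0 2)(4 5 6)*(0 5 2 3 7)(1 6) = (0 3 7)(1 6 4 2 5)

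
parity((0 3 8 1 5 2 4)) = even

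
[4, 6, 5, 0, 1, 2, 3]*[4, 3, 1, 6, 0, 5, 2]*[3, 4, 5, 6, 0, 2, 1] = [3, 5, 2, 0, 6, 4, 1]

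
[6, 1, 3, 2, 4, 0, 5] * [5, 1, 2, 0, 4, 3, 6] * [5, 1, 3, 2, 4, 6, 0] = [0, 1, 5, 3, 4, 6, 2]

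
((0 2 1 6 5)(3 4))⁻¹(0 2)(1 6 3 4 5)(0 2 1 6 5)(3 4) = (0 6 5 4 3)(1 2)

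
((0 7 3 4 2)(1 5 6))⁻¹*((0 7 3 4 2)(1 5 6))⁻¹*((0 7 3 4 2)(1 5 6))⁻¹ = (0 3 2 7 4)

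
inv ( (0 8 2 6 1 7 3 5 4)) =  (0 4 5 3 7 1 6 2 8)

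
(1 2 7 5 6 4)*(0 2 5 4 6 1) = (0 2 7 4)(1 5)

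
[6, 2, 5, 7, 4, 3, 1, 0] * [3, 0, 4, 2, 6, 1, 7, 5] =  [7, 4, 1, 5, 6, 2, 0, 3]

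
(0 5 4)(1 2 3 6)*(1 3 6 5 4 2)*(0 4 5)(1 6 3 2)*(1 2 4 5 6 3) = (0 6 4 5 2 1 3)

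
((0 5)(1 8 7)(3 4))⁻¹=(0 5)(1 7 8)(3 4)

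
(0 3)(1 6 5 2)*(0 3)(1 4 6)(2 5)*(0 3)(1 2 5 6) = (0 3)(1 2 4)(5 6)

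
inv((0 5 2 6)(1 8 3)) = (0 6 2 5)(1 3 8)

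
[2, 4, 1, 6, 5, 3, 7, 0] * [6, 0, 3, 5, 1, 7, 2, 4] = [3, 1, 0, 2, 7, 5, 4, 6]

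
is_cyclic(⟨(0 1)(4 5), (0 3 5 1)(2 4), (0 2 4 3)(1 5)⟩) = no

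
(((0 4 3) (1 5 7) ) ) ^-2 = (0 4 3) (1 5 7) 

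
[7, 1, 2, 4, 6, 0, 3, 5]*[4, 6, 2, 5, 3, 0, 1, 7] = [7, 6, 2, 3, 1, 4, 5, 0]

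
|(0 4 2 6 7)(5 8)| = 10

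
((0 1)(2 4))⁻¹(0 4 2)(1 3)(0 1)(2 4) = (0 3)(1 2 4)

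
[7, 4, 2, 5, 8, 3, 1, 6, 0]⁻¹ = [8, 6, 2, 5, 1, 3, 7, 0, 4]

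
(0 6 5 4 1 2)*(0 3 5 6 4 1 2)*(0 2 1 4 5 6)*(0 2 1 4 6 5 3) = (0 3 5 6 2)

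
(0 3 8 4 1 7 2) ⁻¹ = (0 2 7 1 4 8 3) 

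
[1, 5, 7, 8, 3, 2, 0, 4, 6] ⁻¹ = [6, 0, 5, 4, 7, 1, 8, 2, 3] 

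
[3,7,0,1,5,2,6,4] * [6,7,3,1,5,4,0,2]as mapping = [0→1,1→2,2→6,3→7,4→4,5→3,6→0,7→5]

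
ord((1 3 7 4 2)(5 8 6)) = 15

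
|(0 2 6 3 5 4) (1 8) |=6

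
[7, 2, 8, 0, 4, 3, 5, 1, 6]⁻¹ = [3, 7, 1, 5, 4, 6, 8, 0, 2]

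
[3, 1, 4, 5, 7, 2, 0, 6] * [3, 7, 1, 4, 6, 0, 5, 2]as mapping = [0→4, 1→7, 2→6, 3→0, 4→2, 5→1, 6→3, 7→5]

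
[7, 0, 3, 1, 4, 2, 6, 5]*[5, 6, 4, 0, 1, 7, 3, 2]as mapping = [0→2, 1→5, 2→0, 3→6, 4→1, 5→4, 6→3, 7→7]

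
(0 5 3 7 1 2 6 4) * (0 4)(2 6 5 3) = (0 3 7 1 6)(2 5)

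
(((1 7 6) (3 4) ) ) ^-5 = (1 7 6) (3 4) 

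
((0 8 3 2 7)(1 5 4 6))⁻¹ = (0 7 2 3 8)(1 6 4 5)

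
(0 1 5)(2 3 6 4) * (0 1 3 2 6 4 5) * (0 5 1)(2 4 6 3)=(0 2 4 3 6 1 5)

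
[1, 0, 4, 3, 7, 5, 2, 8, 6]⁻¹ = [1, 0, 6, 3, 2, 5, 8, 4, 7]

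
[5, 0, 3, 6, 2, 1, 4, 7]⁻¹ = [1, 5, 4, 2, 6, 0, 3, 7]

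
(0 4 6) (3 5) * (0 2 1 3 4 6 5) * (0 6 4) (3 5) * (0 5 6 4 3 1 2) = (0 3 4 1 6) 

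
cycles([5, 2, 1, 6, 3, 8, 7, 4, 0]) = (0 5 8)(1 2)(3 6 7 4)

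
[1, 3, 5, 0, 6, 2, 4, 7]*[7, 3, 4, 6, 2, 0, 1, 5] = [3, 6, 0, 7, 1, 4, 2, 5]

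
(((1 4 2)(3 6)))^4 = (1 4 2)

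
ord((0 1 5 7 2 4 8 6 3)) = 9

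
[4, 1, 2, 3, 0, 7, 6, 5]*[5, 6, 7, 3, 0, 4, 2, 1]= [0, 6, 7, 3, 5, 1, 2, 4]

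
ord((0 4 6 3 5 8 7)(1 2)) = 14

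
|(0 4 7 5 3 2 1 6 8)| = 9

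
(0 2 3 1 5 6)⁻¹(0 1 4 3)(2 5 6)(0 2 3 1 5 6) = (0 3 6)(1 2 5 4)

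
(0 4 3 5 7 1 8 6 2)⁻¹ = (0 2 6 8 1 7 5 3 4)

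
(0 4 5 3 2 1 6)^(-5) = (0 5 2 6 4 3 1)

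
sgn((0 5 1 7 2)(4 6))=-1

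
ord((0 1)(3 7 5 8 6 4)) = 6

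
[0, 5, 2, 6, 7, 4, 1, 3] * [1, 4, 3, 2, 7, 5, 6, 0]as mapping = [0→1, 1→5, 2→3, 3→6, 4→0, 5→7, 6→4, 7→2]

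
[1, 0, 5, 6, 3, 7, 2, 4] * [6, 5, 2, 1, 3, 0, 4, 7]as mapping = [0→5, 1→6, 2→0, 3→4, 4→1, 5→7, 6→2, 7→3]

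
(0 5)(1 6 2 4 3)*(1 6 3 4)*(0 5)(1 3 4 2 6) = (1 4 2 3)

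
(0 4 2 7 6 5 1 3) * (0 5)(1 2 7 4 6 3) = (0 6)(2 4 7 3 5)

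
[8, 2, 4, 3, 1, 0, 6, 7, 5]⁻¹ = [5, 4, 1, 3, 2, 8, 6, 7, 0]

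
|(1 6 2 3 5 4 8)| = 7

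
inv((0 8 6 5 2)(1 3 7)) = (0 2 5 6 8)(1 7 3)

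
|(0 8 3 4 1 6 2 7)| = 8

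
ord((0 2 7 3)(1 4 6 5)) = 4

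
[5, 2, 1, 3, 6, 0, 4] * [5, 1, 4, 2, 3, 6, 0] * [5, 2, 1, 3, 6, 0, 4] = [4, 6, 2, 1, 5, 0, 3]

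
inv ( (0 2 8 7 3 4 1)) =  (0 1 4 3 7 8 2)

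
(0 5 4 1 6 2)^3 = (0 1)(2 4)(5 6)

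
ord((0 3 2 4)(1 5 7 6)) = 4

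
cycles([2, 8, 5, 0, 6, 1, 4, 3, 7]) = (0 2 5 1 8 7 3)(4 6)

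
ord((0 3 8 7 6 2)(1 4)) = 6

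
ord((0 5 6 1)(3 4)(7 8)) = 4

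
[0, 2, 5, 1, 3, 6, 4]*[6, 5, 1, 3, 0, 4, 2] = [6, 1, 4, 5, 3, 2, 0] 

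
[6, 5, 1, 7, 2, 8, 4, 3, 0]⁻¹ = [8, 2, 4, 7, 6, 1, 0, 3, 5]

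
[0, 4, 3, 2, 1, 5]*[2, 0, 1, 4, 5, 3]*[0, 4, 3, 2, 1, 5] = [3, 5, 1, 4, 0, 2]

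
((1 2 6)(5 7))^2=(1 6 2)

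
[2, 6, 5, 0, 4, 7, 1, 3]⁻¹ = [3, 6, 0, 7, 4, 2, 1, 5]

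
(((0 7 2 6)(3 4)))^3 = (0 6 2 7)(3 4)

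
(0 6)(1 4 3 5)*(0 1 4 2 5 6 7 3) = (0 7 3 6 1 2 5 4)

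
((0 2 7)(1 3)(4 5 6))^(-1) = (0 7 2)(1 3)(4 6 5)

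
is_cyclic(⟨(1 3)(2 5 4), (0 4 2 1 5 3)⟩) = no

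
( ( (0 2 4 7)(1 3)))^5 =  (0 2 4 7)(1 3)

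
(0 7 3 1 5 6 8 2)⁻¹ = (0 2 8 6 5 1 3 7)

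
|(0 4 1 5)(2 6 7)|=12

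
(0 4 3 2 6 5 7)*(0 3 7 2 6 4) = (2 4 7 3 6 5)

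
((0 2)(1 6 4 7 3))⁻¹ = (0 2)(1 3 7 4 6)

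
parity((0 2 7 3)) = odd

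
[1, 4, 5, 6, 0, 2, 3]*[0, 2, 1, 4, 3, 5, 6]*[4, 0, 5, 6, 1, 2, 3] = [5, 6, 2, 3, 4, 0, 1]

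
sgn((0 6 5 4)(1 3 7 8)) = 1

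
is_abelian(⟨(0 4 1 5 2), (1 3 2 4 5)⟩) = no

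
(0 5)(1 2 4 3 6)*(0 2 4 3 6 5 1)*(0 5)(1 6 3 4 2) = (0 6 5 1 2 4 3)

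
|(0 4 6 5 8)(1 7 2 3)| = 20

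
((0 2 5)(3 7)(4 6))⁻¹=(0 5 2)(3 7)(4 6)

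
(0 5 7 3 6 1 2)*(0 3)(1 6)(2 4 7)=(0 5 2 3 1 4 7)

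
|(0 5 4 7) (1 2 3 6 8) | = 20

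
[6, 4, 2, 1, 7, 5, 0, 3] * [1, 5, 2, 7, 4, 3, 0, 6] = [0, 4, 2, 5, 6, 3, 1, 7]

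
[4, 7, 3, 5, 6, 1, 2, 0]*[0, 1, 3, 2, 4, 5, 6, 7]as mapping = [0→4, 1→7, 2→2, 3→5, 4→6, 5→1, 6→3, 7→0]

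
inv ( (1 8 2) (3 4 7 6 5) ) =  (1 2 8) (3 5 6 7 4) 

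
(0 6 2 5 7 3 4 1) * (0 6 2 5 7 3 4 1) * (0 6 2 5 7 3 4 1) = (0 5 4 6 7 1 2 3)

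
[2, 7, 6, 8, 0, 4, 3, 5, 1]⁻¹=[4, 8, 0, 6, 5, 7, 2, 1, 3]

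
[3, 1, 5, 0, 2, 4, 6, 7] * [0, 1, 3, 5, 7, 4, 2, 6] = [5, 1, 4, 0, 3, 7, 2, 6]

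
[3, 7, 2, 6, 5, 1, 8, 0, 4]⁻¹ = [7, 5, 2, 0, 8, 4, 3, 1, 6]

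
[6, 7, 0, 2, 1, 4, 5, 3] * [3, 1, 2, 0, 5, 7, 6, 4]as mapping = [0→6, 1→4, 2→3, 3→2, 4→1, 5→5, 6→7, 7→0]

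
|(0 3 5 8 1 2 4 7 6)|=9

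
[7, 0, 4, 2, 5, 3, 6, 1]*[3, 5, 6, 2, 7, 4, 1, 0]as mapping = [0→0, 1→3, 2→7, 3→6, 4→4, 5→2, 6→1, 7→5]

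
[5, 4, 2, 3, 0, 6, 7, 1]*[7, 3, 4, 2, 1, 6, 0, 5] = [6, 1, 4, 2, 7, 0, 5, 3]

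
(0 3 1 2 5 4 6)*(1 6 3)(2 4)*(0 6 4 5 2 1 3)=(0 3 4)(1 5)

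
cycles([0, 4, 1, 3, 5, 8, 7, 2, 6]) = (1 4 5 8 6 7 2)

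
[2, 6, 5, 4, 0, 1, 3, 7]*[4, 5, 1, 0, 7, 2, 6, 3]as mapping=[0→1, 1→6, 2→2, 3→7, 4→4, 5→5, 6→0, 7→3]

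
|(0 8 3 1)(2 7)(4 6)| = 4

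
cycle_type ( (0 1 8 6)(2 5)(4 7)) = 2^2.4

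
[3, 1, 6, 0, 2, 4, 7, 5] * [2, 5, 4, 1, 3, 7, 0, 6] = [1, 5, 0, 2, 4, 3, 6, 7]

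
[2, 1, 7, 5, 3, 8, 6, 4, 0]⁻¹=[8, 1, 0, 4, 7, 3, 6, 2, 5]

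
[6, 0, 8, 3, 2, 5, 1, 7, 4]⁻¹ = [1, 6, 4, 3, 8, 5, 0, 7, 2]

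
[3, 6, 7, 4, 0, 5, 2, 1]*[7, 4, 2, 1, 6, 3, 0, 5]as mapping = [0→1, 1→0, 2→5, 3→6, 4→7, 5→3, 6→2, 7→4]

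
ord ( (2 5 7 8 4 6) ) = 6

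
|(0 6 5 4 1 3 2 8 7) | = 9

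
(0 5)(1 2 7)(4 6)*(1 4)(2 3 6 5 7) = (0 7 4 5)(1 3 6)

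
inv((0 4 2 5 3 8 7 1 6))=(0 6 1 7 8 3 5 2 4)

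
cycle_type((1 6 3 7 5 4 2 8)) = 8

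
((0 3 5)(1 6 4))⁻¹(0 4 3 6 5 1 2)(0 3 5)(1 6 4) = (0 6 2 3 1 5 4)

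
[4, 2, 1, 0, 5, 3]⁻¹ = [3, 2, 1, 5, 0, 4]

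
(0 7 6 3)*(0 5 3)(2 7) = (0 2 7 6)(3 5)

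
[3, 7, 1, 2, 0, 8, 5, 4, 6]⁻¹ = [4, 2, 3, 0, 7, 6, 8, 1, 5]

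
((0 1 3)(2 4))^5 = (0 3 1)(2 4)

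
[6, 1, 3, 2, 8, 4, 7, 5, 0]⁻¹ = [8, 1, 3, 2, 5, 7, 0, 6, 4]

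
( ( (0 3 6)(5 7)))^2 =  (0 6 3)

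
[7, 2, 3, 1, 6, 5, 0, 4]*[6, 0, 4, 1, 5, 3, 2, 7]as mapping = [0→7, 1→4, 2→1, 3→0, 4→2, 5→3, 6→6, 7→5]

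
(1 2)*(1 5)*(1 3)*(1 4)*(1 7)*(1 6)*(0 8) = (0 8)(1 2 5 3 4 7 6)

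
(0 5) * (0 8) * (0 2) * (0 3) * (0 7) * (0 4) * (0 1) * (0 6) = (0 5 8 2 3 7 4 1 6) 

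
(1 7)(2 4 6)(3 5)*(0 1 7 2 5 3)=(0 1 2 4 6 5)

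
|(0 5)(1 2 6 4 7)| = 10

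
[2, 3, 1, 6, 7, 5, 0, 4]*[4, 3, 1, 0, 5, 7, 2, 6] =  [1, 0, 3, 2, 6, 7, 4, 5]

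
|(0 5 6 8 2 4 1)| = 7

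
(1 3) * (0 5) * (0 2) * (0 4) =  (0 5 2 4) (1 3) 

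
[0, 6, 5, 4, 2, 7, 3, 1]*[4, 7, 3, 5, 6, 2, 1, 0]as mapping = [0→4, 1→1, 2→2, 3→6, 4→3, 5→0, 6→5, 7→7]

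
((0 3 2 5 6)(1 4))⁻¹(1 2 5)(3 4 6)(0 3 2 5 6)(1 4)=(0 2 1)(4 5 6)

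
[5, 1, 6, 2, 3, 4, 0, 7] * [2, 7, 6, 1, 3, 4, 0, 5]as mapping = [0→4, 1→7, 2→0, 3→6, 4→1, 5→3, 6→2, 7→5]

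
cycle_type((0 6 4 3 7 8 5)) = 7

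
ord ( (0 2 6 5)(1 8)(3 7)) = 4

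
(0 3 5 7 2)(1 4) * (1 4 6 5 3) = (0 1 6 5 7 2)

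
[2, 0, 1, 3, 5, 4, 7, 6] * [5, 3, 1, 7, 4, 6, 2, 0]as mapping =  [0→1, 1→5, 2→3, 3→7, 4→6, 5→4, 6→0, 7→2]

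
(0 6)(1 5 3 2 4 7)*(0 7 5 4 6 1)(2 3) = (0 1 4 5 2 6 7)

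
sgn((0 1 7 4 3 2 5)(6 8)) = -1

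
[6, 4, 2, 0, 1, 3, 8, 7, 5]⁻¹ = [3, 4, 2, 5, 1, 8, 0, 7, 6]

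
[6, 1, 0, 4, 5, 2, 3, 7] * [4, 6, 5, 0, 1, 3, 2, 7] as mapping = [0→2, 1→6, 2→4, 3→1, 4→3, 5→5, 6→0, 7→7] 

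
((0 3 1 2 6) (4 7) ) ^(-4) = (0 3 1 2 6) 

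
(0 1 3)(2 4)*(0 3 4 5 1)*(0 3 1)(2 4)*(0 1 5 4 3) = (1 2 4 3 5)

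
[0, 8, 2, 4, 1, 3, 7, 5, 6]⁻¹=[0, 4, 2, 5, 3, 7, 8, 6, 1]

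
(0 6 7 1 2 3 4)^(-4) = (0 1 4 7 3 6 2)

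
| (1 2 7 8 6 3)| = 6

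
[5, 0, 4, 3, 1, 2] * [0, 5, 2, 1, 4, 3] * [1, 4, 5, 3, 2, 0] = [3, 1, 2, 4, 0, 5]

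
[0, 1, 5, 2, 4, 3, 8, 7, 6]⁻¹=[0, 1, 3, 5, 4, 2, 8, 7, 6]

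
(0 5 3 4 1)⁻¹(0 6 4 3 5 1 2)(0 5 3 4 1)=(0 2 5 6 1 4 3)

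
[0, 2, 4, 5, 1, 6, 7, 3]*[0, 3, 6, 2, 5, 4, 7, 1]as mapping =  [0→0, 1→6, 2→5, 3→4, 4→3, 5→7, 6→1, 7→2]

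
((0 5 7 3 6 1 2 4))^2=(0 7 6 2)(1 4 5 3)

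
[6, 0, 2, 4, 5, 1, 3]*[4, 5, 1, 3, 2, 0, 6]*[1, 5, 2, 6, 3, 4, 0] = [0, 3, 5, 2, 1, 4, 6]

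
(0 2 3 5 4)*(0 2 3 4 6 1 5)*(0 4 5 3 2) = (0 2 5 6 1 3 4)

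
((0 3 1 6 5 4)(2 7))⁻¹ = (0 4 5 6 1 3)(2 7)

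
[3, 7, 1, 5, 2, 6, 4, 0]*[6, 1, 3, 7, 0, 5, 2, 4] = [7, 4, 1, 5, 3, 2, 0, 6]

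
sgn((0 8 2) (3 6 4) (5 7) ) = -1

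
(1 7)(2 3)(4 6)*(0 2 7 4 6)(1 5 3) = (0 2 1 4)(3 7 5)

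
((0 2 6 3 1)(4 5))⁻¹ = (0 1 3 6 2)(4 5)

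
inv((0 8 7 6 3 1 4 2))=(0 2 4 1 3 6 7 8)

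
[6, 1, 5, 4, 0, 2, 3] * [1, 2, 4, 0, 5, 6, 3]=[3, 2, 6, 5, 1, 4, 0]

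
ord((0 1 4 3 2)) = 5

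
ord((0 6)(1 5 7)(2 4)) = 6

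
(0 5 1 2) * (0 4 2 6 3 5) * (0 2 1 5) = (0 2 4 1 6 3)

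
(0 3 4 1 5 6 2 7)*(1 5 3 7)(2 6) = (0 7)(1 3 4 5 2)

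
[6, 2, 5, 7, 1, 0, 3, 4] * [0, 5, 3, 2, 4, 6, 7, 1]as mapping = [0→7, 1→3, 2→6, 3→1, 4→5, 5→0, 6→2, 7→4]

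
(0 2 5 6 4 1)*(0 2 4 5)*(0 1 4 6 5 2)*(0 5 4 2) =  (0 6)(1 5 4 2)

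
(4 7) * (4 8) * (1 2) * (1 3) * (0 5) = (0 5)(1 2 3)(4 7 8)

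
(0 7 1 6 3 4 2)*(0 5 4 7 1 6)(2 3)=(0 1)(2 5 4 3 7 6)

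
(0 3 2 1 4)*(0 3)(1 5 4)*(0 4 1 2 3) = (0 4)(1 2 5)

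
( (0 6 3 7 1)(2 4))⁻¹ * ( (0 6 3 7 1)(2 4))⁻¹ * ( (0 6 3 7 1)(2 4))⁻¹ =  (0 3 1 6 7)(2 4)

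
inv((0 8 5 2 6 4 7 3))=(0 3 7 4 6 2 5 8)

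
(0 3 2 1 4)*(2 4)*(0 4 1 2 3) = (1 3)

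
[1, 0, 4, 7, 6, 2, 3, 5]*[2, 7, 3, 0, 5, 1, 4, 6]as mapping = [0→7, 1→2, 2→5, 3→6, 4→4, 5→3, 6→0, 7→1]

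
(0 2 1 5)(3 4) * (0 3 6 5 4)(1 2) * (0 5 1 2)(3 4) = (0 2)(1 3 5 4 6)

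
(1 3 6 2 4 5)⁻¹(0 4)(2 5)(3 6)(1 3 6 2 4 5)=(0 5)(1 4)(2 6)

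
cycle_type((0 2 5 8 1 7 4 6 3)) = 9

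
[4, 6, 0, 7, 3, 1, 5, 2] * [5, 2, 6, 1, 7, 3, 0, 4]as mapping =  [0→7, 1→0, 2→5, 3→4, 4→1, 5→2, 6→3, 7→6]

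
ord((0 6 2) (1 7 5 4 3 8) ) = 6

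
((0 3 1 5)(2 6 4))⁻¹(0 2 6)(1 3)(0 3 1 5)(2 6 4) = (1 5)(3 6 4)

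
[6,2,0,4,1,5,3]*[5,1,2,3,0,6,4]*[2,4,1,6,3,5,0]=[3,1,5,2,4,0,6]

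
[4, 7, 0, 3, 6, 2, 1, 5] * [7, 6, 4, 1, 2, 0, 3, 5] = [2, 5, 7, 1, 3, 4, 6, 0]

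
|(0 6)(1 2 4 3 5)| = 10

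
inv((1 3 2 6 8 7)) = (1 7 8 6 2 3)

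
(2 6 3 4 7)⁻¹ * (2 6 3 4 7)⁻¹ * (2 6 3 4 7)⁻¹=(2 3 7 6 4)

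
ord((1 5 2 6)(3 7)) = 4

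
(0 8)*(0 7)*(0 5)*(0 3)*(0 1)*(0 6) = (0 8 7 5 3 1 6)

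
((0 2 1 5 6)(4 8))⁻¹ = (0 6 5 1 2)(4 8)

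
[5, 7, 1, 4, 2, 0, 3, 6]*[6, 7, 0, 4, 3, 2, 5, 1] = [2, 1, 7, 3, 0, 6, 4, 5]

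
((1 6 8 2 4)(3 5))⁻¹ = (1 4 2 8 6)(3 5)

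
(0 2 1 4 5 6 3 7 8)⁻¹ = (0 8 7 3 6 5 4 1 2)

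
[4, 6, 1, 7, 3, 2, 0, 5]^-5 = [7, 4, 0, 2, 5, 6, 3, 1]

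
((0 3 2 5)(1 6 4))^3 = (0 5 2 3)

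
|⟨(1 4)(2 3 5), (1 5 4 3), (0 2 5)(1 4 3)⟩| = 720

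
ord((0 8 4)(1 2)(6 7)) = 6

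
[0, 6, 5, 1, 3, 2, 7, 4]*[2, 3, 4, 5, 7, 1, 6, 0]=[2, 6, 1, 3, 5, 4, 0, 7]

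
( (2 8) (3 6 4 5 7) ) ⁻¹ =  (2 8) (3 7 5 4 6) 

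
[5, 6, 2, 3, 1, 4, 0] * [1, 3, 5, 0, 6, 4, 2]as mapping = [0→4, 1→2, 2→5, 3→0, 4→3, 5→6, 6→1]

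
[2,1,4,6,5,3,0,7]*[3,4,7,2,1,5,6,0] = [7,4,1,6,5,2,3,0]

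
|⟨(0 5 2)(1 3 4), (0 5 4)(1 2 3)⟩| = 60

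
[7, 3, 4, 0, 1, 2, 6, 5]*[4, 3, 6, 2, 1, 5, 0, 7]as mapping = [0→7, 1→2, 2→1, 3→4, 4→3, 5→6, 6→0, 7→5]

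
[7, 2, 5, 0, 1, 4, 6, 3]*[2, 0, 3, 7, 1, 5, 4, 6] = [6, 3, 5, 2, 0, 1, 4, 7]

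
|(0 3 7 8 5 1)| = 6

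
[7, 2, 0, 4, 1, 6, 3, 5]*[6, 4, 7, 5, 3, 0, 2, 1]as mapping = [0→1, 1→7, 2→6, 3→3, 4→4, 5→2, 6→5, 7→0]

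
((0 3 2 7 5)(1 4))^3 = (0 7 3 5 2)(1 4)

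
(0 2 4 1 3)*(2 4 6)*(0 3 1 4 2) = (0 2 6)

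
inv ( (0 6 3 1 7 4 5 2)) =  (0 2 5 4 7 1 3 6)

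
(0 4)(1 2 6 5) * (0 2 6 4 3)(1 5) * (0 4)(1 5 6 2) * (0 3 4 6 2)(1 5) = (0 4 5 2 3 6 1)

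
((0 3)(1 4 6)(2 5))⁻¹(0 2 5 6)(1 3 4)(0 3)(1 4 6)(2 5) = (0 6 4)(1 3 5 2)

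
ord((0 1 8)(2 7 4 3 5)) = 15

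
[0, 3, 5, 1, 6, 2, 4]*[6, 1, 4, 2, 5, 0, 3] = [6, 2, 0, 1, 3, 4, 5]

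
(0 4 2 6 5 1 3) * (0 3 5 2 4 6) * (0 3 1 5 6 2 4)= (0 2 3 1 6 4)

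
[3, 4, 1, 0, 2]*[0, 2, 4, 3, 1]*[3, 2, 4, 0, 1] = [0, 2, 4, 3, 1]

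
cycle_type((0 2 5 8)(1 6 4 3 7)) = 4.5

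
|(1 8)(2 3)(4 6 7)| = 6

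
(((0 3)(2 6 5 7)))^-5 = (0 3)(2 7 5 6)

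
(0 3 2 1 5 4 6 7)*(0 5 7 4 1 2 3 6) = (0 6 4) (1 7 5) 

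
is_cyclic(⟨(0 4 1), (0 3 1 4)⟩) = no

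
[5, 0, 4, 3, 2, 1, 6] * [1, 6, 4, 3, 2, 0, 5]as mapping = [0→0, 1→1, 2→2, 3→3, 4→4, 5→6, 6→5]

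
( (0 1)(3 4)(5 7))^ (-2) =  ()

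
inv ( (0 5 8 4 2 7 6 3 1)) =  (0 1 3 6 7 2 4 8 5)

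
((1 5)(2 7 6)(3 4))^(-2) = (2 7 6)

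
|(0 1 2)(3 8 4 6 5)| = 15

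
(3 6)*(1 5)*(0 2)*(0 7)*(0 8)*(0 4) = (0 2 7 8 4)(1 5)(3 6)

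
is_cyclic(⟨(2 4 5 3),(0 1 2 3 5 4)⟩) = no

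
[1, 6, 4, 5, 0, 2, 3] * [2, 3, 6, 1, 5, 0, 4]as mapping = [0→3, 1→4, 2→5, 3→0, 4→2, 5→6, 6→1]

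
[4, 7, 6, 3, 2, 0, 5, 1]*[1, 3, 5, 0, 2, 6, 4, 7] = [2, 7, 4, 0, 5, 1, 6, 3]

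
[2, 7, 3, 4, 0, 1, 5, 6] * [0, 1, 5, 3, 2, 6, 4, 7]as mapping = [0→5, 1→7, 2→3, 3→2, 4→0, 5→1, 6→6, 7→4]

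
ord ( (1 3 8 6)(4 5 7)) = 12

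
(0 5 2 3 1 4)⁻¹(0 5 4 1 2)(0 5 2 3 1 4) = (0 4 3 5 2)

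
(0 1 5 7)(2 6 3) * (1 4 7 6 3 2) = (0 4 7)(1 5 6 2 3)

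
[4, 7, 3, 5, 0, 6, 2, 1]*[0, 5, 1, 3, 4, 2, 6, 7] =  [4, 7, 3, 2, 0, 6, 1, 5]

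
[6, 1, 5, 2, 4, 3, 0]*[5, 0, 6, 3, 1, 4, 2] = [2, 0, 4, 6, 1, 3, 5]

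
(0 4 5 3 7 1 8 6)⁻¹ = (0 6 8 1 7 3 5 4)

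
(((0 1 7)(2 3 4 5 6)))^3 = (2 5 3 6 4)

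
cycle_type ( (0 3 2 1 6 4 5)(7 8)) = 2.7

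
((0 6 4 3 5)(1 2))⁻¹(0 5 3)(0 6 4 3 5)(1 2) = (0 5 6)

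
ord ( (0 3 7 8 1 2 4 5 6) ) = 9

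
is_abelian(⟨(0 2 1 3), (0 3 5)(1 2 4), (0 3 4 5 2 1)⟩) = no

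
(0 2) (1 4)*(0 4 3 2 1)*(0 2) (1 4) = (0 4 2 1 3) 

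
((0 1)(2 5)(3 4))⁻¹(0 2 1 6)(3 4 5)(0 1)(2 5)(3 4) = (0 6 1 5)(2 4 3)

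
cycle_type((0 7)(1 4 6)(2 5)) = 2^2.3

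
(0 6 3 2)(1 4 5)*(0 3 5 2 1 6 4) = (0 4 2 3 1)(5 6)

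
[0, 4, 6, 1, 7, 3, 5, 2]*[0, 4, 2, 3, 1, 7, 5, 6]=[0, 1, 5, 4, 6, 3, 7, 2]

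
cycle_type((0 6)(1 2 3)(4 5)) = 2^2.3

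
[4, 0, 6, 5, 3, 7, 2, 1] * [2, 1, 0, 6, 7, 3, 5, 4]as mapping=[0→7, 1→2, 2→5, 3→3, 4→6, 5→4, 6→0, 7→1]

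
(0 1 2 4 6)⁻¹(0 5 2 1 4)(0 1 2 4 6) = (1 5 4 2 6)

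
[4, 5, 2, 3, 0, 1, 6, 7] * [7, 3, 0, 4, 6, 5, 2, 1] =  [6, 5, 0, 4, 7, 3, 2, 1]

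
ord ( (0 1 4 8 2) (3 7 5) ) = 15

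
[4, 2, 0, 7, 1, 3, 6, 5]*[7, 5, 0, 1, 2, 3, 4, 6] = [2, 0, 7, 6, 5, 1, 4, 3]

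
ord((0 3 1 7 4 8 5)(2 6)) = 14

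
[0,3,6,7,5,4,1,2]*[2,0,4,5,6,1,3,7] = [2,5,3,7,1,6,0,4]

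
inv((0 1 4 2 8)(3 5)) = (0 8 2 4 1)(3 5)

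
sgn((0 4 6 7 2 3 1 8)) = -1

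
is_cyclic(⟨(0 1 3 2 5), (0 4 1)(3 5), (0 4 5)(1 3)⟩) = no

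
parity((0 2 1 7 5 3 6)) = even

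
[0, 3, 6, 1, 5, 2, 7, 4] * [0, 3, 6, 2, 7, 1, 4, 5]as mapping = [0→0, 1→2, 2→4, 3→3, 4→1, 5→6, 6→5, 7→7]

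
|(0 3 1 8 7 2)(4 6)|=6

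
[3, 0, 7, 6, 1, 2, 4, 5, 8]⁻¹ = [1, 4, 5, 0, 6, 7, 3, 2, 8]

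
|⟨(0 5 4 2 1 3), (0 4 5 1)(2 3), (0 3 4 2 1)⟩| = 720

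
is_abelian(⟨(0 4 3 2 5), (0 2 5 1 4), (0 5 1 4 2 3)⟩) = no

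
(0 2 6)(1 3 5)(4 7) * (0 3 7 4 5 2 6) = (0 6 3 2)(1 7 5)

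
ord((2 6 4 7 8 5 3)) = 7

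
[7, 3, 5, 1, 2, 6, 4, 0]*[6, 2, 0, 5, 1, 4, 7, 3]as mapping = [0→3, 1→5, 2→4, 3→2, 4→0, 5→7, 6→1, 7→6]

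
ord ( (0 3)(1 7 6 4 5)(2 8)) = 10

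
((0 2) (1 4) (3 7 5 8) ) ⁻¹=(0 2) (1 4) (3 8 5 7) 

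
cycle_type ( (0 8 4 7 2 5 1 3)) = 8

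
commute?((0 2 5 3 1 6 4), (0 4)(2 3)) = no:(0 2 5 3 1 6 4) * (0 4)(2 3) = (0 3 1 6)(2 5), (0 4)(2 3) * (0 2 5 3 1 6 4) = (1 6 4 2)(3 5)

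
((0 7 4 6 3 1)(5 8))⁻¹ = (0 1 3 6 4 7)(5 8)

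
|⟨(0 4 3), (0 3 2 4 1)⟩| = 60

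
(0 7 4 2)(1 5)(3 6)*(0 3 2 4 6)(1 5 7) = (0 1 7 6 2 3)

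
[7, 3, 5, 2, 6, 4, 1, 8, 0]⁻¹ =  [8, 6, 3, 1, 5, 2, 4, 0, 7]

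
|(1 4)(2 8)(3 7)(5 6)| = 2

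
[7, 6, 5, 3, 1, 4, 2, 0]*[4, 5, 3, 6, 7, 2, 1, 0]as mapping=[0→0, 1→1, 2→2, 3→6, 4→5, 5→7, 6→3, 7→4]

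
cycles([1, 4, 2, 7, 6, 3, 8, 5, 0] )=(0 1 4 6 8)(3 7 5)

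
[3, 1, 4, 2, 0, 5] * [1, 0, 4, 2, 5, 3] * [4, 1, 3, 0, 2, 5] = [3, 4, 5, 2, 1, 0] 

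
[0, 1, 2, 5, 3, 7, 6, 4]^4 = [0, 1, 2, 3, 4, 5, 6, 7]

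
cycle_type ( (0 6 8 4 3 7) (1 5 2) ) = 3.6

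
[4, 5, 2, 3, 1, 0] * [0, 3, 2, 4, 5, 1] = [5, 1, 2, 4, 3, 0]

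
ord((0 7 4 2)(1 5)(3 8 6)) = 12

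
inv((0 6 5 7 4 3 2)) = (0 2 3 4 7 5 6)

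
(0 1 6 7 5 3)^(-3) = (0 7)(1 5)(3 6)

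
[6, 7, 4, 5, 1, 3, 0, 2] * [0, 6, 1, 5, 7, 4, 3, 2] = [3, 2, 7, 4, 6, 5, 0, 1]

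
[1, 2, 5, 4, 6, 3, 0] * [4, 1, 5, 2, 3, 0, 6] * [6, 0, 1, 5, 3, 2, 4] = [0, 2, 6, 5, 4, 1, 3] 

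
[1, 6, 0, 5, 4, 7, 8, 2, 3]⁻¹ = [2, 0, 7, 8, 4, 3, 1, 5, 6]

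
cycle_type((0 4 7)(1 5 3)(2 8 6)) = 3^3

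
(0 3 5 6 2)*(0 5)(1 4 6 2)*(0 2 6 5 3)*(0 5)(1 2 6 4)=(0 5 4)(2 3 6)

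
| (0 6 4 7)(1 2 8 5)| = 4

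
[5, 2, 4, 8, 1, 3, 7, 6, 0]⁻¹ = [8, 4, 1, 5, 2, 0, 7, 6, 3]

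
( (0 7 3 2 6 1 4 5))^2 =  (0 3 6 4)(1 5 7 2)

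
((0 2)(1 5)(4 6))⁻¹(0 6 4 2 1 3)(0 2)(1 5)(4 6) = (0 5 3 2 4 6)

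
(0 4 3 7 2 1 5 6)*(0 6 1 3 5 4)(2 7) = (1 4 5)(2 3)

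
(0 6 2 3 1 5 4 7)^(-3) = (0 5 2 7 1 6 4 3)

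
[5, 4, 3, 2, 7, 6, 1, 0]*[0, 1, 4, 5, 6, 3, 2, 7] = [3, 6, 5, 4, 7, 2, 1, 0]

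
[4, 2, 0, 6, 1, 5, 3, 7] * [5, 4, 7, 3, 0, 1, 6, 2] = [0, 7, 5, 6, 4, 1, 3, 2]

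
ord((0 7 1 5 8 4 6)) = 7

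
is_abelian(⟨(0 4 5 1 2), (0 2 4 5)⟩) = no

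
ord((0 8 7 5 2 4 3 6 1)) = 9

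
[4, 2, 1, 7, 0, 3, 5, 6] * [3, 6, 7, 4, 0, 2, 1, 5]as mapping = [0→0, 1→7, 2→6, 3→5, 4→3, 5→4, 6→2, 7→1]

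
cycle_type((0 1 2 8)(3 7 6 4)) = 4^2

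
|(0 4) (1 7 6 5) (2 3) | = 4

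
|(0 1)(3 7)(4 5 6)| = 6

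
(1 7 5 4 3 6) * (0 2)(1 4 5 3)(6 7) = (0 2)(1 6 4)(3 7)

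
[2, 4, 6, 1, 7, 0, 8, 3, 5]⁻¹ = [5, 3, 0, 7, 1, 8, 2, 4, 6]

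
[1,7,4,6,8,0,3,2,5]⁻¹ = [5,0,7,6,2,8,3,1,4]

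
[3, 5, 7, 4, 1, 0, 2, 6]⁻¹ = [5, 4, 6, 0, 3, 1, 7, 2]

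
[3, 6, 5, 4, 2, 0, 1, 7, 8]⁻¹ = [5, 6, 4, 0, 3, 2, 1, 7, 8]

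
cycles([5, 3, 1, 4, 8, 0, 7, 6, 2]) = (0 5)(1 3 4 8 2)(6 7)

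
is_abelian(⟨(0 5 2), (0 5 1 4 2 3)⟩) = no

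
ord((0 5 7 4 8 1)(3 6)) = 6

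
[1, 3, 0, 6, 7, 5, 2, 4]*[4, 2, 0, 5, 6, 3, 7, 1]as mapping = [0→2, 1→5, 2→4, 3→7, 4→1, 5→3, 6→0, 7→6]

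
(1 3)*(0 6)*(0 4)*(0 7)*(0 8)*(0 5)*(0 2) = (0 6 4 7 8 5 2)(1 3)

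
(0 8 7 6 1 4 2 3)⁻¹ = (0 3 2 4 1 6 7 8)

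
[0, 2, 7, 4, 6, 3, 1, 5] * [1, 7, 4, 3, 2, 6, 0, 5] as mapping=[0→1, 1→4, 2→5, 3→2, 4→0, 5→3, 6→7, 7→6] 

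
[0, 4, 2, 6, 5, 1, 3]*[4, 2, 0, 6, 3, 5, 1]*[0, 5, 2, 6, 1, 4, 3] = [1, 6, 0, 5, 4, 2, 3]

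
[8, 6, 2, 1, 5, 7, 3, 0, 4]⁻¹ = [7, 3, 2, 6, 8, 4, 1, 5, 0]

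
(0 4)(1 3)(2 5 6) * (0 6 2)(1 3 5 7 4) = (0 1 5 2 7 4 6)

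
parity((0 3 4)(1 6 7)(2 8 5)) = even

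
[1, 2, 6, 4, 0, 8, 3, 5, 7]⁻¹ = [4, 0, 1, 6, 3, 7, 2, 8, 5]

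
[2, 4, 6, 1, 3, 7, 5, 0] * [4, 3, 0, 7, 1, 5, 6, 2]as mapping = [0→0, 1→1, 2→6, 3→3, 4→7, 5→2, 6→5, 7→4]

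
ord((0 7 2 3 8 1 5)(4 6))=14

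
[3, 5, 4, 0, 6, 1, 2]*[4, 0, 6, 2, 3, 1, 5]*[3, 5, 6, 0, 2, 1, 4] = [6, 5, 0, 2, 1, 3, 4]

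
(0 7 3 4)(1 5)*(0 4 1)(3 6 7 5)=(0 5)(1 3)(6 7)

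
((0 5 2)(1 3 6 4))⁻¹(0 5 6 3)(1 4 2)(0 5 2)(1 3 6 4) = (0 3 1)(2 4 6 5)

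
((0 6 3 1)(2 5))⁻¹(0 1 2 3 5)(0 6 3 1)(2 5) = (0 5 1 2 6)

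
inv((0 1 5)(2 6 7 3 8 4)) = (0 5 1)(2 4 8 3 7 6)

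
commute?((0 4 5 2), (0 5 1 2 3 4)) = no:(0 4 5 2) * (0 5 1 2 3 4) = (1 2 5 3 4), (0 5 1 2 3 4) * (0 4 5 2) = (0 2 3 5 1)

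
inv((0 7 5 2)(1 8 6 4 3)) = (0 2 5 7)(1 3 4 6 8)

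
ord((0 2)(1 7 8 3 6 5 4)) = 14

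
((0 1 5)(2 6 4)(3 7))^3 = (3 7)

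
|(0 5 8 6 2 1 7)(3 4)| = 14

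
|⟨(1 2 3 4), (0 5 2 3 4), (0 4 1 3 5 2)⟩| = 720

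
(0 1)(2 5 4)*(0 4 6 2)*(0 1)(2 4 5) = (1 5 6 4)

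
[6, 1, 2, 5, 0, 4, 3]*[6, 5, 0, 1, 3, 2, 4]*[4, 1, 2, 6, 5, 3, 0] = [5, 3, 4, 2, 0, 6, 1]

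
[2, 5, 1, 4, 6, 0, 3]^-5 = [5, 2, 0, 4, 6, 1, 3]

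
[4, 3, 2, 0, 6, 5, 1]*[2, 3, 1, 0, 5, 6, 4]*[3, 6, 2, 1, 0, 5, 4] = [5, 3, 6, 2, 0, 4, 1]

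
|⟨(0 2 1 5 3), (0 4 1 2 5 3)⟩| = 720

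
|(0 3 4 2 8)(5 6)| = 10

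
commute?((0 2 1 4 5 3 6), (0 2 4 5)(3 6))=no:(0 2 1 4 5 3 6) * (0 2 4 5)(3 6)=(0 4)(1 5 6 2), (0 2 4 5)(3 6) * (0 2 1 4 5 3 6)=(0 1 4 3)(2 5)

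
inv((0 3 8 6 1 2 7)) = (0 7 2 1 6 8 3)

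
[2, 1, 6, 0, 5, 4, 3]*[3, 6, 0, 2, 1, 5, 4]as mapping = [0→0, 1→6, 2→4, 3→3, 4→5, 5→1, 6→2]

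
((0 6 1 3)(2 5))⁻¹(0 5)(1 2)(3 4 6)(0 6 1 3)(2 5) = (0 4 1)(2 6)(3 5)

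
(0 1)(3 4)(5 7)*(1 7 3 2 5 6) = (0 7 6 1)(2 5 3 4)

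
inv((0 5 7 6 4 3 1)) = (0 1 3 4 6 7 5)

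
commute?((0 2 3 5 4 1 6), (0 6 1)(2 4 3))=no:(0 2 3 5 4 1 6)*(0 6 1)(2 4 3)=(0 4)(3 5), (0 6 1)(2 4 3)*(0 2 3 5 4 1 6)=(1 2)(4 5)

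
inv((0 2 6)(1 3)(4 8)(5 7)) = (0 6 2)(1 3)(4 8)(5 7)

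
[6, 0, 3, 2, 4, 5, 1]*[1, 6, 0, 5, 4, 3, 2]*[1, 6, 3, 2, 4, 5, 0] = [3, 6, 5, 1, 4, 2, 0]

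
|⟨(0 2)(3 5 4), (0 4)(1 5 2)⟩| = 720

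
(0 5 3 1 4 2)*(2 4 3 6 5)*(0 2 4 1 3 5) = (0 4 1 5 6) 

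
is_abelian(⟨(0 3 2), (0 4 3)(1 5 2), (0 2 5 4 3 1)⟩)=no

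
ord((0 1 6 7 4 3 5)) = 7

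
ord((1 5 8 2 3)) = 5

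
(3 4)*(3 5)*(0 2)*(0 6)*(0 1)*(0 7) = (0 2 6 1 7)(3 4 5)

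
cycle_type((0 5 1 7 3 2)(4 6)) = 2.6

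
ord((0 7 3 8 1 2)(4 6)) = 6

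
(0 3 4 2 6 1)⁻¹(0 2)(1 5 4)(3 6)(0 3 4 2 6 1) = (0 5 2)(1 4)(3 6)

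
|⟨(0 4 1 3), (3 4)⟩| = 8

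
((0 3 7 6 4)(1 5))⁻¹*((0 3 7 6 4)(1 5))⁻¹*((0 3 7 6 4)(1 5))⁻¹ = (0 7 4 3 6)(1 5)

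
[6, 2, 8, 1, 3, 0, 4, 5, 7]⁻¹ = [5, 3, 1, 4, 6, 7, 0, 8, 2]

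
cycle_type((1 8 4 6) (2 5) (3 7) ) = 2^2.4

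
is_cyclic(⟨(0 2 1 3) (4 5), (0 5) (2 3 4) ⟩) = no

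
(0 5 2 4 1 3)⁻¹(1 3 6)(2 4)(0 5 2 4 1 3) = (0 6 3)(1 4)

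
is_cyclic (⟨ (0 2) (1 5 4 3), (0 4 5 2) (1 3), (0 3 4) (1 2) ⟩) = no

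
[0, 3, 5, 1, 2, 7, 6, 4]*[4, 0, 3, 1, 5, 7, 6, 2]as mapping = [0→4, 1→1, 2→7, 3→0, 4→3, 5→2, 6→6, 7→5]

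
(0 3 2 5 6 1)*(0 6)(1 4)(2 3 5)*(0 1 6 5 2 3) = (0 2 3)(1 5)(4 6)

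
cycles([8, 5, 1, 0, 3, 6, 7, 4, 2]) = (0 8 2 1 5 6 7 4 3)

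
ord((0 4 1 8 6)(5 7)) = 10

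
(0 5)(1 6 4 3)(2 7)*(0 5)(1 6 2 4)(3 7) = (1 2 3 6)(4 7)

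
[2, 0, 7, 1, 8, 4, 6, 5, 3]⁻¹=[1, 3, 0, 8, 5, 7, 6, 2, 4]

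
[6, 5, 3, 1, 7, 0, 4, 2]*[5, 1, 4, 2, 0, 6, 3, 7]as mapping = [0→3, 1→6, 2→2, 3→1, 4→7, 5→5, 6→0, 7→4]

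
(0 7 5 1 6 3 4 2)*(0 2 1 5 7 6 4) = (0 6 3)(1 4)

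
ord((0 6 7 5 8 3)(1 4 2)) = 6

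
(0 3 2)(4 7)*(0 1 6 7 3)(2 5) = (1 6 7 4 3 5 2)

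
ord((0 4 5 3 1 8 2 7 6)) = 9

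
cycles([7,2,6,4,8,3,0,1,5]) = (0 7 1 2 6)(3 4 8 5)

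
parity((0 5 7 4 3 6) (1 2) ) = even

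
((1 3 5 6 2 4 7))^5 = (1 4 6 3 7 2 5)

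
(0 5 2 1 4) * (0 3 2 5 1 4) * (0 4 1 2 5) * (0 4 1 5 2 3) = (0 3 2 5 4)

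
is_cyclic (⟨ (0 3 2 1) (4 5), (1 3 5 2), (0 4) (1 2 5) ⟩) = no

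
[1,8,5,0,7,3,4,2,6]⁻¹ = [3,0,7,5,6,2,8,4,1]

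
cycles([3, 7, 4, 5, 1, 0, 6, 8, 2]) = (0 3 5)(1 7 8 2 4)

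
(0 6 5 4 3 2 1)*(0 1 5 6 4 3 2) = (0 4 2 5 3)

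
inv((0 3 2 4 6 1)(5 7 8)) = (0 1 6 4 2 3)(5 8 7)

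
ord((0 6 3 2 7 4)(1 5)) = 6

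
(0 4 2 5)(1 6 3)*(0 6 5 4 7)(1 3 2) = (0 7)(1 5 6 2 4)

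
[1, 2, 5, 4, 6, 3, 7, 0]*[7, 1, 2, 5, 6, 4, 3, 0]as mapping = [0→1, 1→2, 2→4, 3→6, 4→3, 5→5, 6→0, 7→7]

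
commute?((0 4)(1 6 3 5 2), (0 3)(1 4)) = no:(0 4)(1 6 3 5 2)*(0 3)(1 4) = (0 1 6)(2 4 3 5), (0 3)(1 4)*(0 4)(1 6 3 5 2) = (0 5 2 1)(3 4 6)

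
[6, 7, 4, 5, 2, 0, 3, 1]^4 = [0, 1, 2, 3, 4, 5, 6, 7]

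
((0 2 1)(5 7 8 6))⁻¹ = (0 1 2)(5 6 8 7)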